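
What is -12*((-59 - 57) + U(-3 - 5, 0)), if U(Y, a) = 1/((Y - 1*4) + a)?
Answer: 1393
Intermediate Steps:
U(Y, a) = 1/(-4 + Y + a) (U(Y, a) = 1/((Y - 4) + a) = 1/((-4 + Y) + a) = 1/(-4 + Y + a))
-12*((-59 - 57) + U(-3 - 5, 0)) = -12*((-59 - 57) + 1/(-4 + (-3 - 5) + 0)) = -12*(-116 + 1/(-4 - 8 + 0)) = -12*(-116 + 1/(-12)) = -12*(-116 - 1/12) = -12*(-1393/12) = 1393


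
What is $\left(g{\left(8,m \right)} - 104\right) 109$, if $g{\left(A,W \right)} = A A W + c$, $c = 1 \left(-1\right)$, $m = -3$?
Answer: $-32373$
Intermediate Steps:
$c = -1$
$g{\left(A,W \right)} = -1 + W A^{2}$ ($g{\left(A,W \right)} = A A W - 1 = A^{2} W - 1 = W A^{2} - 1 = -1 + W A^{2}$)
$\left(g{\left(8,m \right)} - 104\right) 109 = \left(\left(-1 - 3 \cdot 8^{2}\right) - 104\right) 109 = \left(\left(-1 - 192\right) - 104\right) 109 = \left(-193 - 104\right) 109 = \left(-297\right) 109 = -32373$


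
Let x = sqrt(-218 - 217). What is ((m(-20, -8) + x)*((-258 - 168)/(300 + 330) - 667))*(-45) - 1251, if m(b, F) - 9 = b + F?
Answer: -4004799/7 + 210318*I*sqrt(435)/7 ≈ -5.7211e+5 + 6.2665e+5*I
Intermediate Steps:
x = I*sqrt(435) (x = sqrt(-435) = I*sqrt(435) ≈ 20.857*I)
m(b, F) = 9 + F + b (m(b, F) = 9 + (b + F) = 9 + (F + b) = 9 + F + b)
((m(-20, -8) + x)*((-258 - 168)/(300 + 330) - 667))*(-45) - 1251 = (((9 - 8 - 20) + I*sqrt(435))*((-258 - 168)/(300 + 330) - 667))*(-45) - 1251 = ((-19 + I*sqrt(435))*(-426/630 - 667))*(-45) - 1251 = ((-19 + I*sqrt(435))*(-426*1/630 - 667))*(-45) - 1251 = ((-19 + I*sqrt(435))*(-71/105 - 667))*(-45) - 1251 = ((-19 + I*sqrt(435))*(-70106/105))*(-45) - 1251 = (1332014/105 - 70106*I*sqrt(435)/105)*(-45) - 1251 = (-3996042/7 + 210318*I*sqrt(435)/7) - 1251 = -4004799/7 + 210318*I*sqrt(435)/7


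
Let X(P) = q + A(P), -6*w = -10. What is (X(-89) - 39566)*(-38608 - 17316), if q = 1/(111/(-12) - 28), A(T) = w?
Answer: 989030983556/447 ≈ 2.2126e+9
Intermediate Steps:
w = 5/3 (w = -1/6*(-10) = 5/3 ≈ 1.6667)
A(T) = 5/3
q = -4/149 (q = 1/(111*(-1/12) - 28) = 1/(-37/4 - 28) = 1/(-149/4) = -4/149 ≈ -0.026846)
X(P) = 733/447 (X(P) = -4/149 + 5/3 = 733/447)
(X(-89) - 39566)*(-38608 - 17316) = (733/447 - 39566)*(-38608 - 17316) = -17685269/447*(-55924) = 989030983556/447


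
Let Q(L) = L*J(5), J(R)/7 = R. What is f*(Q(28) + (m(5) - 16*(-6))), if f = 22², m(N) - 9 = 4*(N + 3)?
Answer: 540628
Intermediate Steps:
m(N) = 21 + 4*N (m(N) = 9 + 4*(N + 3) = 9 + 4*(3 + N) = 9 + (12 + 4*N) = 21 + 4*N)
J(R) = 7*R
f = 484
Q(L) = 35*L (Q(L) = L*(7*5) = L*35 = 35*L)
f*(Q(28) + (m(5) - 16*(-6))) = 484*(35*28 + ((21 + 4*5) - 16*(-6))) = 484*(980 + ((21 + 20) + 96)) = 484*(980 + (41 + 96)) = 484*(980 + 137) = 484*1117 = 540628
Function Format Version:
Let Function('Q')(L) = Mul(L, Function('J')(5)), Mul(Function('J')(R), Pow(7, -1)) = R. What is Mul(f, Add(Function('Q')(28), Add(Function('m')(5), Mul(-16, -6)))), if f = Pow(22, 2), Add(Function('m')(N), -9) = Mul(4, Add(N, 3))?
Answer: 540628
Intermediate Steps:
Function('m')(N) = Add(21, Mul(4, N)) (Function('m')(N) = Add(9, Mul(4, Add(N, 3))) = Add(9, Mul(4, Add(3, N))) = Add(9, Add(12, Mul(4, N))) = Add(21, Mul(4, N)))
Function('J')(R) = Mul(7, R)
f = 484
Function('Q')(L) = Mul(35, L) (Function('Q')(L) = Mul(L, Mul(7, 5)) = Mul(L, 35) = Mul(35, L))
Mul(f, Add(Function('Q')(28), Add(Function('m')(5), Mul(-16, -6)))) = Mul(484, Add(Mul(35, 28), Add(Add(21, Mul(4, 5)), Mul(-16, -6)))) = Mul(484, Add(980, Add(Add(21, 20), 96))) = Mul(484, Add(980, Add(41, 96))) = Mul(484, Add(980, 137)) = Mul(484, 1117) = 540628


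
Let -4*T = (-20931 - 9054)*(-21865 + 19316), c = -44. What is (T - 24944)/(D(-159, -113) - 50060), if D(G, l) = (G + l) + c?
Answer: 76531541/201504 ≈ 379.80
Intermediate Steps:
T = -76431765/4 (T = -(-20931 - 9054)*(-21865 + 19316)/4 = -(-29985)*(-2549)/4 = -1/4*76431765 = -76431765/4 ≈ -1.9108e+7)
D(G, l) = -44 + G + l (D(G, l) = (G + l) - 44 = -44 + G + l)
(T - 24944)/(D(-159, -113) - 50060) = (-76431765/4 - 24944)/((-44 - 159 - 113) - 50060) = -76531541/(4*(-316 - 50060)) = -76531541/4/(-50376) = -76531541/4*(-1/50376) = 76531541/201504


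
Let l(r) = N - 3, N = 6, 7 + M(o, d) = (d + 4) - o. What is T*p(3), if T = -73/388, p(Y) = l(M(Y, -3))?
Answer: -219/388 ≈ -0.56443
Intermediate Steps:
M(o, d) = -3 + d - o (M(o, d) = -7 + ((d + 4) - o) = -7 + ((4 + d) - o) = -7 + (4 + d - o) = -3 + d - o)
l(r) = 3 (l(r) = 6 - 3 = 3)
p(Y) = 3
T = -73/388 (T = -73*1/388 = -73/388 ≈ -0.18814)
T*p(3) = -73/388*3 = -219/388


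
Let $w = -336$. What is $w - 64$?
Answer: $-400$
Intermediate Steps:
$w - 64 = -336 - 64 = -400$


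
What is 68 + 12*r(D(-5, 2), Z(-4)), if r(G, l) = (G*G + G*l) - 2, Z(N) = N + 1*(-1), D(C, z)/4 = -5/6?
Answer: 1132/3 ≈ 377.33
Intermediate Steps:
D(C, z) = -10/3 (D(C, z) = 4*(-5/6) = 4*(-5*⅙) = 4*(-⅚) = -10/3)
Z(N) = -1 + N (Z(N) = N - 1 = -1 + N)
r(G, l) = -2 + G² + G*l (r(G, l) = (G² + G*l) - 2 = -2 + G² + G*l)
68 + 12*r(D(-5, 2), Z(-4)) = 68 + 12*(-2 + (-10/3)² - 10*(-1 - 4)/3) = 68 + 12*(-2 + 100/9 - 10/3*(-5)) = 68 + 12*(-2 + 100/9 + 50/3) = 68 + 12*(232/9) = 68 + 928/3 = 1132/3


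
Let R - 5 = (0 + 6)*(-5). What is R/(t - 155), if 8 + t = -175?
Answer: 25/338 ≈ 0.073964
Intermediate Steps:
t = -183 (t = -8 - 175 = -183)
R = -25 (R = 5 + (0 + 6)*(-5) = 5 + 6*(-5) = 5 - 30 = -25)
R/(t - 155) = -25/(-183 - 155) = -25/(-338) = -25*(-1/338) = 25/338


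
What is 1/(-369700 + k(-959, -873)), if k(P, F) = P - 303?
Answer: -1/370962 ≈ -2.6957e-6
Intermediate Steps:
k(P, F) = -303 + P
1/(-369700 + k(-959, -873)) = 1/(-369700 + (-303 - 959)) = 1/(-369700 - 1262) = 1/(-370962) = -1/370962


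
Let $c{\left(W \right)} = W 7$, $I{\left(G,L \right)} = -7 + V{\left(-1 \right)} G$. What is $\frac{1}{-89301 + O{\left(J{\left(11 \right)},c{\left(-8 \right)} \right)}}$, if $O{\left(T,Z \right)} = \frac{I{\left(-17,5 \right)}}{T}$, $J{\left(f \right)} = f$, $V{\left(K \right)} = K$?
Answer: $- \frac{11}{982301} \approx -1.1198 \cdot 10^{-5}$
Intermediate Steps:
$I{\left(G,L \right)} = -7 - G$
$c{\left(W \right)} = 7 W$
$O{\left(T,Z \right)} = \frac{10}{T}$ ($O{\left(T,Z \right)} = \frac{-7 - -17}{T} = \frac{-7 + 17}{T} = \frac{10}{T}$)
$\frac{1}{-89301 + O{\left(J{\left(11 \right)},c{\left(-8 \right)} \right)}} = \frac{1}{-89301 + \frac{10}{11}} = \frac{1}{- \frac{982301}{11}} = - \frac{11}{982301}$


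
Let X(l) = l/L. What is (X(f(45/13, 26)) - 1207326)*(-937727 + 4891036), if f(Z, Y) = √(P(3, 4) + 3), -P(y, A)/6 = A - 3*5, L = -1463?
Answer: -4772932741734 - 3953309*√69/1463 ≈ -4.7729e+12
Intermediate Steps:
P(y, A) = 90 - 6*A (P(y, A) = -6*(A - 3*5) = -6*(A - 15) = -6*(-15 + A) = 90 - 6*A)
f(Z, Y) = √69 (f(Z, Y) = √((90 - 6*4) + 3) = √((90 - 24) + 3) = √(66 + 3) = √69)
X(l) = -l/1463 (X(l) = l/(-1463) = l*(-1/1463) = -l/1463)
(X(f(45/13, 26)) - 1207326)*(-937727 + 4891036) = (-√69/1463 - 1207326)*(-937727 + 4891036) = (-1207326 - √69/1463)*3953309 = -4772932741734 - 3953309*√69/1463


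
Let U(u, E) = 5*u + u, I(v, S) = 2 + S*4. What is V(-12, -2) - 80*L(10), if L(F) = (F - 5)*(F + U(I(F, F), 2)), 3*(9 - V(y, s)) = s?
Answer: -314371/3 ≈ -1.0479e+5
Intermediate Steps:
I(v, S) = 2 + 4*S
U(u, E) = 6*u
V(y, s) = 9 - s/3
L(F) = (-5 + F)*(12 + 25*F) (L(F) = (F - 5)*(F + 6*(2 + 4*F)) = (-5 + F)*(F + (12 + 24*F)) = (-5 + F)*(12 + 25*F))
V(-12, -2) - 80*L(10) = (9 - 1/3*(-2)) - 80*(-60 - 113*10 + 25*10**2) = (9 + 2/3) - 80*(-60 - 1130 + 25*100) = 29/3 - 80*(-60 - 1130 + 2500) = 29/3 - 80*1310 = 29/3 - 104800 = -314371/3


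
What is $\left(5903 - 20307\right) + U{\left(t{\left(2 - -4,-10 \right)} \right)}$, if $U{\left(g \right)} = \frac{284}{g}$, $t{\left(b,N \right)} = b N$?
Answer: $- \frac{216131}{15} \approx -14409.0$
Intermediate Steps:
$t{\left(b,N \right)} = N b$
$\left(5903 - 20307\right) + U{\left(t{\left(2 - -4,-10 \right)} \right)} = \left(5903 - 20307\right) + \frac{284}{\left(-10\right) \left(2 - -4\right)} = -14404 + \frac{284}{\left(-10\right) \left(2 + 4\right)} = -14404 + \frac{284}{\left(-10\right) 6} = -14404 + \frac{284}{-60} = -14404 + 284 \left(- \frac{1}{60}\right) = -14404 - \frac{71}{15} = - \frac{216131}{15}$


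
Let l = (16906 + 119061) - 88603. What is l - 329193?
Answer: -281829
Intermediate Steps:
l = 47364 (l = 135967 - 88603 = 47364)
l - 329193 = 47364 - 329193 = -281829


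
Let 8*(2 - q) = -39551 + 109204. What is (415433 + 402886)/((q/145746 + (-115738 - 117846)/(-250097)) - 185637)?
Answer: -238625992923475824/54132440808292229 ≈ -4.4082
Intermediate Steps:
q = -69637/8 (q = 2 - (-39551 + 109204)/8 = 2 - 1/8*69653 = 2 - 69653/8 = -69637/8 ≈ -8704.6)
(415433 + 402886)/((q/145746 + (-115738 - 117846)/(-250097)) - 185637) = (415433 + 402886)/((-69637/8/145746 + (-115738 - 117846)/(-250097)) - 185637) = 818319/((-69637/8*1/145746 - 233584*(-1/250097)) - 185637) = 818319/((-69637/1165968 + 233584/250097) - 185637) = 818319/(254935464523/291605098896 - 185637) = 818319/(-54132440808292229/291605098896) = 818319*(-291605098896/54132440808292229) = -238625992923475824/54132440808292229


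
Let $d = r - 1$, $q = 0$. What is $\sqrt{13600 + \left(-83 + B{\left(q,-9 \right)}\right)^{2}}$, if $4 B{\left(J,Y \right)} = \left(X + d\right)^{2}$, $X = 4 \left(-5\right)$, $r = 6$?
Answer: $\frac{\sqrt{229049}}{4} \approx 119.65$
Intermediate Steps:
$d = 5$ ($d = 6 - 1 = 5$)
$X = -20$
$B{\left(J,Y \right)} = \frac{225}{4}$ ($B{\left(J,Y \right)} = \frac{\left(-20 + 5\right)^{2}}{4} = \frac{\left(-15\right)^{2}}{4} = \frac{1}{4} \cdot 225 = \frac{225}{4}$)
$\sqrt{13600 + \left(-83 + B{\left(q,-9 \right)}\right)^{2}} = \sqrt{13600 + \left(-83 + \frac{225}{4}\right)^{2}} = \sqrt{13600 + \left(- \frac{107}{4}\right)^{2}} = \sqrt{13600 + \frac{11449}{16}} = \sqrt{\frac{229049}{16}} = \frac{\sqrt{229049}}{4}$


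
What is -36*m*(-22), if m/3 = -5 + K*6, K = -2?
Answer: -40392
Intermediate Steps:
m = -51 (m = 3*(-5 - 2*6) = 3*(-5 - 12) = 3*(-17) = -51)
-36*m*(-22) = -36*(-51)*(-22) = 1836*(-22) = -40392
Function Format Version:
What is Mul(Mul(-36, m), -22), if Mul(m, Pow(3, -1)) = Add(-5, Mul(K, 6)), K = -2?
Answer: -40392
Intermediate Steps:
m = -51 (m = Mul(3, Add(-5, Mul(-2, 6))) = Mul(3, Add(-5, -12)) = Mul(3, -17) = -51)
Mul(Mul(-36, m), -22) = Mul(Mul(-36, -51), -22) = Mul(1836, -22) = -40392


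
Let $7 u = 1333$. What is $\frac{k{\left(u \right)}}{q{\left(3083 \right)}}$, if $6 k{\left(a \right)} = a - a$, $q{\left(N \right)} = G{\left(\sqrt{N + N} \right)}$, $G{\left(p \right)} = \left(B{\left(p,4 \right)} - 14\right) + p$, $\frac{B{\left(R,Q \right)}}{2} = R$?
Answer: $0$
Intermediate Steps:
$u = \frac{1333}{7}$ ($u = \frac{1}{7} \cdot 1333 = \frac{1333}{7} \approx 190.43$)
$B{\left(R,Q \right)} = 2 R$
$G{\left(p \right)} = -14 + 3 p$ ($G{\left(p \right)} = \left(2 p - 14\right) + p = \left(-14 + 2 p\right) + p = -14 + 3 p$)
$q{\left(N \right)} = -14 + 3 \sqrt{2} \sqrt{N}$ ($q{\left(N \right)} = -14 + 3 \sqrt{N + N} = -14 + 3 \sqrt{2 N} = -14 + 3 \sqrt{2} \sqrt{N}$)
$k{\left(a \right)} = 0$ ($k{\left(a \right)} = \frac{a - a}{6} = \frac{1}{6} \cdot 0 = 0$)
$\frac{k{\left(u \right)}}{q{\left(3083 \right)}} = \frac{0}{-14 + 3 \sqrt{2} \sqrt{3083}} = \frac{0}{-14 + 3 \sqrt{6166}} = 0$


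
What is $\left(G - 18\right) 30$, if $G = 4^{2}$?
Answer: $-60$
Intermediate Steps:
$G = 16$
$\left(G - 18\right) 30 = \left(16 - 18\right) 30 = \left(-2\right) 30 = -60$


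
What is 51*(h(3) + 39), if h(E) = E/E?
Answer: 2040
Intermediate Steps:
h(E) = 1
51*(h(3) + 39) = 51*(1 + 39) = 51*40 = 2040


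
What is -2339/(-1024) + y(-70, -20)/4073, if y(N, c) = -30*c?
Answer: 10141147/4170752 ≈ 2.4315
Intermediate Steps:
-2339/(-1024) + y(-70, -20)/4073 = -2339/(-1024) - 30*(-20)/4073 = -2339*(-1/1024) + 600*(1/4073) = 2339/1024 + 600/4073 = 10141147/4170752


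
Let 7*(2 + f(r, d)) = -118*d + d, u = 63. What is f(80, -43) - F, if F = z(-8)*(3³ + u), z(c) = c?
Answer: 10057/7 ≈ 1436.7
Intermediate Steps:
F = -720 (F = -8*(3³ + 63) = -8*(27 + 63) = -8*90 = -720)
f(r, d) = -2 - 117*d/7 (f(r, d) = -2 + (-118*d + d)/7 = -2 + (-117*d)/7 = -2 - 117*d/7)
f(80, -43) - F = (-2 - 117/7*(-43)) - 1*(-720) = (-2 + 5031/7) + 720 = 5017/7 + 720 = 10057/7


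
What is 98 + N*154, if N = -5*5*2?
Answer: -7602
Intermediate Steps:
N = -50 (N = -25*2 = -50)
98 + N*154 = 98 - 50*154 = 98 - 7700 = -7602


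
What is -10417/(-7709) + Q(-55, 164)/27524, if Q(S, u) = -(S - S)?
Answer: 10417/7709 ≈ 1.3513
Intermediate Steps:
Q(S, u) = 0 (Q(S, u) = -1*0 = 0)
-10417/(-7709) + Q(-55, 164)/27524 = -10417/(-7709) + 0/27524 = -10417*(-1/7709) + 0*(1/27524) = 10417/7709 + 0 = 10417/7709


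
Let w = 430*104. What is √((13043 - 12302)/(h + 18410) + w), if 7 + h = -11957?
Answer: √1858161740006/6446 ≈ 211.47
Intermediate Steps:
h = -11964 (h = -7 - 11957 = -11964)
w = 44720
√((13043 - 12302)/(h + 18410) + w) = √((13043 - 12302)/(-11964 + 18410) + 44720) = √(741/6446 + 44720) = √(288265861/6446) = √1858161740006/6446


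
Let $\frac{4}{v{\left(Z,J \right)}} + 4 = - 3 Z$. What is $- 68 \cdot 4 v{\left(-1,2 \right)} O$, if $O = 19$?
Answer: $20672$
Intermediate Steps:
$v{\left(Z,J \right)} = \frac{4}{-4 - 3 Z}$
$- 68 \cdot 4 v{\left(-1,2 \right)} O = - 68 \cdot 4 \left(- \frac{4}{4 + 3 \left(-1\right)}\right) 19 = - 68 \cdot 4 \left(- \frac{4}{4 - 3}\right) 19 = - 68 \cdot 4 \left(- \frac{4}{1}\right) 19 = - 68 \cdot 4 \left(\left(-4\right) 1\right) 19 = - 68 \cdot 4 \left(-4\right) 19 = - 68 \left(\left(-16\right) 19\right) = \left(-68\right) \left(-304\right) = 20672$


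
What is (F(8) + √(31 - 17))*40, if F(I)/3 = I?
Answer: 960 + 40*√14 ≈ 1109.7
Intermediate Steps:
F(I) = 3*I
(F(8) + √(31 - 17))*40 = (3*8 + √(31 - 17))*40 = (24 + √14)*40 = 960 + 40*√14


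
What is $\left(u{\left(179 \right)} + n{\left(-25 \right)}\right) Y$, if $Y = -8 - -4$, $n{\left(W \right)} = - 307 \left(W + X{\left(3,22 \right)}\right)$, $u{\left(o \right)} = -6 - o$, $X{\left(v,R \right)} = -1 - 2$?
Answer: $-33644$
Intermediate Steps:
$X{\left(v,R \right)} = -3$ ($X{\left(v,R \right)} = -1 - 2 = -3$)
$n{\left(W \right)} = 921 - 307 W$ ($n{\left(W \right)} = - 307 \left(W - 3\right) = - 307 \left(-3 + W\right) = 921 - 307 W$)
$Y = -4$ ($Y = -8 + 4 = -4$)
$\left(u{\left(179 \right)} + n{\left(-25 \right)}\right) Y = \left(\left(-6 - 179\right) + \left(921 - -7675\right)\right) \left(-4\right) = \left(\left(-6 - 179\right) + \left(921 + 7675\right)\right) \left(-4\right) = \left(-185 + 8596\right) \left(-4\right) = 8411 \left(-4\right) = -33644$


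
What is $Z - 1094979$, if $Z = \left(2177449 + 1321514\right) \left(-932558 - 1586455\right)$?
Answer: $-8813934378498$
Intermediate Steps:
$Z = -8813933283519$ ($Z = 3498963 \left(-2519013\right) = -8813933283519$)
$Z - 1094979 = -8813933283519 - 1094979 = -8813934378498$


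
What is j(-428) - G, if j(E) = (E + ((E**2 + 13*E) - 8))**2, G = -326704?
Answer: 31394496560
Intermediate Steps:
j(E) = (-8 + E**2 + 14*E)**2 (j(E) = (E + (-8 + E**2 + 13*E))**2 = (-8 + E**2 + 14*E)**2)
j(-428) - G = (-8 + (-428)**2 + 14*(-428))**2 - 1*(-326704) = (-8 + 183184 - 5992)**2 + 326704 = 177184**2 + 326704 = 31394169856 + 326704 = 31394496560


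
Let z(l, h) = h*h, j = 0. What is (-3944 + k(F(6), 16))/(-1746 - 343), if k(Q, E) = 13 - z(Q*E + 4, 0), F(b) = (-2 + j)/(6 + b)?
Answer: 3931/2089 ≈ 1.8818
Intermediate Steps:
F(b) = -2/(6 + b) (F(b) = (-2 + 0)/(6 + b) = -2/(6 + b))
z(l, h) = h²
k(Q, E) = 13 (k(Q, E) = 13 - 1*0² = 13 - 1*0 = 13 + 0 = 13)
(-3944 + k(F(6), 16))/(-1746 - 343) = (-3944 + 13)/(-1746 - 343) = -3931/(-2089) = -3931*(-1/2089) = 3931/2089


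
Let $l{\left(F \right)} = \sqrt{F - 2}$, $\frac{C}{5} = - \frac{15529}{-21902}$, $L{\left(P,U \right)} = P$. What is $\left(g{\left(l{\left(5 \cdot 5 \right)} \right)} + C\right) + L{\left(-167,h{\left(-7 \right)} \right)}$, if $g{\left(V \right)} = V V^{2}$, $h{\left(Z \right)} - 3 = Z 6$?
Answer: $- \frac{3579989}{21902} + 23 \sqrt{23} \approx -53.151$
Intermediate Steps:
$h{\left(Z \right)} = 3 + 6 Z$ ($h{\left(Z \right)} = 3 + Z 6 = 3 + 6 Z$)
$C = \frac{77645}{21902}$ ($C = 5 \left(- \frac{15529}{-21902}\right) = 5 \left(\left(-15529\right) \left(- \frac{1}{21902}\right)\right) = 5 \cdot \frac{15529}{21902} = \frac{77645}{21902} \approx 3.5451$)
$l{\left(F \right)} = \sqrt{-2 + F}$
$g{\left(V \right)} = V^{3}$
$\left(g{\left(l{\left(5 \cdot 5 \right)} \right)} + C\right) + L{\left(-167,h{\left(-7 \right)} \right)} = \left(\left(\sqrt{-2 + 5 \cdot 5}\right)^{3} + \frac{77645}{21902}\right) - 167 = \left(\left(\sqrt{-2 + 25}\right)^{3} + \frac{77645}{21902}\right) - 167 = \left(\left(\sqrt{23}\right)^{3} + \frac{77645}{21902}\right) - 167 = \left(23 \sqrt{23} + \frac{77645}{21902}\right) - 167 = \left(\frac{77645}{21902} + 23 \sqrt{23}\right) - 167 = - \frac{3579989}{21902} + 23 \sqrt{23}$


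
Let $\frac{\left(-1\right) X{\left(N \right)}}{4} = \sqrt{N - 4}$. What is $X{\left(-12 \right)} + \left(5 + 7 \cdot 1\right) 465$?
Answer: $5580 - 16 i \approx 5580.0 - 16.0 i$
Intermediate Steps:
$X{\left(N \right)} = - 4 \sqrt{-4 + N}$ ($X{\left(N \right)} = - 4 \sqrt{N - 4} = - 4 \sqrt{-4 + N}$)
$X{\left(-12 \right)} + \left(5 + 7 \cdot 1\right) 465 = - 4 \sqrt{-4 - 12} + \left(5 + 7 \cdot 1\right) 465 = - 4 \sqrt{-16} + \left(5 + 7\right) 465 = - 4 \cdot 4 i + 12 \cdot 465 = - 16 i + 5580 = 5580 - 16 i$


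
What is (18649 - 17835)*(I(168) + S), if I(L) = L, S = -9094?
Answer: -7265764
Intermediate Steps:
(18649 - 17835)*(I(168) + S) = (18649 - 17835)*(168 - 9094) = 814*(-8926) = -7265764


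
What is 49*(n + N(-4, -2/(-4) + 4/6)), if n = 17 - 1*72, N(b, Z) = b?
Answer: -2891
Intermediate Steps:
n = -55 (n = 17 - 72 = -55)
49*(n + N(-4, -2/(-4) + 4/6)) = 49*(-55 - 4) = 49*(-59) = -2891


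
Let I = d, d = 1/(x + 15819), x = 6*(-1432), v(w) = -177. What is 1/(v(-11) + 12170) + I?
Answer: 19220/86673411 ≈ 0.00022175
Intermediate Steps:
x = -8592
d = 1/7227 (d = 1/(-8592 + 15819) = 1/7227 ≈ 0.00013837)
I = 1/7227 ≈ 0.00013837
1/(v(-11) + 12170) + I = 1/(-177 + 12170) + 1/7227 = 1/11993 + 1/7227 = 19220/86673411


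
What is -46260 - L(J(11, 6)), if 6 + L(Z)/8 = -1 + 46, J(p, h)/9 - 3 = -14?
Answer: -46572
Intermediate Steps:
J(p, h) = -99 (J(p, h) = 27 + 9*(-14) = 27 - 126 = -99)
L(Z) = 312 (L(Z) = -48 + 8*(-1 + 46) = -48 + 8*45 = -48 + 360 = 312)
-46260 - L(J(11, 6)) = -46260 - 1*312 = -46260 - 312 = -46572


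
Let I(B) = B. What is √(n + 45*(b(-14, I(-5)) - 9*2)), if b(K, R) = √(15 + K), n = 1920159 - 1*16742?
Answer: 2*√475663 ≈ 1379.4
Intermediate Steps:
n = 1903417 (n = 1920159 - 16742 = 1903417)
√(n + 45*(b(-14, I(-5)) - 9*2)) = √(1903417 + 45*(√(15 - 14) - 9*2)) = √(1903417 + 45*(√1 - 18)) = √(1903417 + 45*(1 - 18)) = √(1903417 + 45*(-17)) = √(1903417 - 765) = √1902652 = 2*√475663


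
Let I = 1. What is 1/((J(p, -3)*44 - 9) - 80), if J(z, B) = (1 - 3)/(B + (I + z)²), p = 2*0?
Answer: -1/45 ≈ -0.022222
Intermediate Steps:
p = 0
J(z, B) = -2/(B + (1 + z)²) (J(z, B) = (1 - 3)/(B + (1 + z)²) = -2/(B + (1 + z)²))
1/((J(p, -3)*44 - 9) - 80) = 1/((-2/(-3 + (1 + 0)²)*44 - 9) - 80) = 1/((-2/(-3 + 1²)*44 - 9) - 80) = 1/((-2/(-3 + 1)*44 - 9) - 80) = 1/((-2/(-2)*44 - 9) - 80) = 1/((-2*(-½)*44 - 9) - 80) = 1/((1*44 - 9) - 80) = 1/((44 - 9) - 80) = 1/(35 - 80) = 1/(-45) = -1/45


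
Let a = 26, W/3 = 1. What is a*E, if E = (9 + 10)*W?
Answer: 1482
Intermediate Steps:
W = 3 (W = 3*1 = 3)
E = 57 (E = (9 + 10)*3 = 19*3 = 57)
a*E = 26*57 = 1482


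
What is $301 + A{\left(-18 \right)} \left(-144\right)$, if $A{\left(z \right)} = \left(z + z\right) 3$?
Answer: $15853$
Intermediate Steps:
$A{\left(z \right)} = 6 z$ ($A{\left(z \right)} = 2 z 3 = 6 z$)
$301 + A{\left(-18 \right)} \left(-144\right) = 301 + 6 \left(-18\right) \left(-144\right) = 301 - -15552 = 301 + 15552 = 15853$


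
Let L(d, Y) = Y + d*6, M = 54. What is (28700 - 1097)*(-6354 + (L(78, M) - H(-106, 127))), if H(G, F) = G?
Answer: -158054778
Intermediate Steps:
L(d, Y) = Y + 6*d
(28700 - 1097)*(-6354 + (L(78, M) - H(-106, 127))) = (28700 - 1097)*(-6354 + ((54 + 6*78) - 1*(-106))) = 27603*(-6354 + ((54 + 468) + 106)) = 27603*(-6354 + (522 + 106)) = 27603*(-6354 + 628) = 27603*(-5726) = -158054778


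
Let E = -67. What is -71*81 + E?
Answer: -5818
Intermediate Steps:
-71*81 + E = -71*81 - 67 = -5751 - 67 = -5818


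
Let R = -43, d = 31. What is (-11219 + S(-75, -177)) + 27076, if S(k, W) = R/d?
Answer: 491524/31 ≈ 15856.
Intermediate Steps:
S(k, W) = -43/31
(-11219 + S(-75, -177)) + 27076 = (-11219 - 43/31) + 27076 = -347832/31 + 27076 = 491524/31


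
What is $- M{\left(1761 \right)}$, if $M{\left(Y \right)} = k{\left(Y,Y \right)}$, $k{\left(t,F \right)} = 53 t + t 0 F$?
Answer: $-93333$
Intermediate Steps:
$k{\left(t,F \right)} = 53 t$ ($k{\left(t,F \right)} = 53 t + 0 F = 53 t + 0 = 53 t$)
$M{\left(Y \right)} = 53 Y$
$- M{\left(1761 \right)} = - 53 \cdot 1761 = \left(-1\right) 93333 = -93333$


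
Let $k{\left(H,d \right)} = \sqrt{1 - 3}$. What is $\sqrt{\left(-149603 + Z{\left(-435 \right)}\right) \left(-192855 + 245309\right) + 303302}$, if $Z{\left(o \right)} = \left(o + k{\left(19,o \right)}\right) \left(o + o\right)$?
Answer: $2 \sqrt{3001060960 - 11408745 i \sqrt{2}} \approx 1.0956 \cdot 10^{5} - 294.52 i$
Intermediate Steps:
$k{\left(H,d \right)} = i \sqrt{2}$ ($k{\left(H,d \right)} = \sqrt{-2} = i \sqrt{2}$)
$Z{\left(o \right)} = 2 o \left(o + i \sqrt{2}\right)$ ($Z{\left(o \right)} = \left(o + i \sqrt{2}\right) \left(o + o\right) = \left(o + i \sqrt{2}\right) 2 o = 2 o \left(o + i \sqrt{2}\right)$)
$\sqrt{\left(-149603 + Z{\left(-435 \right)}\right) \left(-192855 + 245309\right) + 303302} = \sqrt{\left(-149603 + 2 \left(-435\right) \left(-435 + i \sqrt{2}\right)\right) \left(-192855 + 245309\right) + 303302} = \sqrt{\left(-149603 + \left(378450 - 870 i \sqrt{2}\right)\right) 52454 + 303302} = \sqrt{\left(228847 - 870 i \sqrt{2}\right) 52454 + 303302} = \sqrt{\left(12003940538 - 45634980 i \sqrt{2}\right) + 303302} = \sqrt{12004243840 - 45634980 i \sqrt{2}}$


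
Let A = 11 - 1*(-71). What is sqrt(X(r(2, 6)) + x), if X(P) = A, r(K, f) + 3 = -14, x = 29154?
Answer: 2*sqrt(7309) ≈ 170.99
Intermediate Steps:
r(K, f) = -17 (r(K, f) = -3 - 14 = -17)
A = 82 (A = 11 + 71 = 82)
X(P) = 82
sqrt(X(r(2, 6)) + x) = sqrt(82 + 29154) = sqrt(29236) = 2*sqrt(7309)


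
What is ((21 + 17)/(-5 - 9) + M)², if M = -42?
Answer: 97969/49 ≈ 1999.4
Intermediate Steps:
((21 + 17)/(-5 - 9) + M)² = ((21 + 17)/(-5 - 9) - 42)² = (38/(-14) - 42)² = (38*(-1/14) - 42)² = (-19/7 - 42)² = (-313/7)² = 97969/49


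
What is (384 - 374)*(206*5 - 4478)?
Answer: -34480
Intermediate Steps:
(384 - 374)*(206*5 - 4478) = 10*(1030 - 4478) = 10*(-3448) = -34480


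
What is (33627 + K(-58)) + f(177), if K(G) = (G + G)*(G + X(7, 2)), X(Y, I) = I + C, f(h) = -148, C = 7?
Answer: 39163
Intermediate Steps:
X(Y, I) = 7 + I (X(Y, I) = I + 7 = 7 + I)
K(G) = 2*G*(9 + G) (K(G) = (G + G)*(G + (7 + 2)) = (2*G)*(G + 9) = (2*G)*(9 + G) = 2*G*(9 + G))
(33627 + K(-58)) + f(177) = (33627 + 2*(-58)*(9 - 58)) - 148 = (33627 + 2*(-58)*(-49)) - 148 = (33627 + 5684) - 148 = 39311 - 148 = 39163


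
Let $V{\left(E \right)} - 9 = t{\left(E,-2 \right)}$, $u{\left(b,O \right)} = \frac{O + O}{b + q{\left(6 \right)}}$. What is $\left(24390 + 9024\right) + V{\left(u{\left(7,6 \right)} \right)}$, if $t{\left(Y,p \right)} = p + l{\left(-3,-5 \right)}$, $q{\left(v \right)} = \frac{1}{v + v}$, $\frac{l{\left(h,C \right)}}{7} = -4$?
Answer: $33393$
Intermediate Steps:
$l{\left(h,C \right)} = -28$ ($l{\left(h,C \right)} = 7 \left(-4\right) = -28$)
$q{\left(v \right)} = \frac{1}{2 v}$
$u{\left(b,O \right)} = \frac{2 O}{\frac{1}{12} + b}$ ($u{\left(b,O \right)} = \frac{O + O}{b + \frac{1}{2 \cdot 6}} = \frac{2 O}{b + \frac{1}{2} \cdot \frac{1}{6}} = \frac{2 O}{b + \frac{1}{12}} = \frac{2 O}{\frac{1}{12} + b}$)
$t{\left(Y,p \right)} = -28 + p$ ($t{\left(Y,p \right)} = p - 28 = -28 + p$)
$V{\left(E \right)} = -21$ ($V{\left(E \right)} = 9 - 30 = -21$)
$\left(24390 + 9024\right) + V{\left(u{\left(7,6 \right)} \right)} = \left(24390 + 9024\right) - 21 = 33414 - 21 = 33393$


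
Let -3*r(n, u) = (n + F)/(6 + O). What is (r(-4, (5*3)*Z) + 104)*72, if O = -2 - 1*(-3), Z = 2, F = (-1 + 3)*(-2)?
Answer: 52608/7 ≈ 7515.4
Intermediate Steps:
F = -4 (F = 2*(-2) = -4)
O = 1 (O = -2 + 3 = 1)
r(n, u) = 4/21 - n/21 (r(n, u) = -(n - 4)/(3*(6 + 1)) = -(-4 + n)/(3*7) = -(-4/7 + n/7)/3 = 4/21 - n/21)
(r(-4, (5*3)*Z) + 104)*72 = ((4/21 - 1/21*(-4)) + 104)*72 = ((4/21 + 4/21) + 104)*72 = (8/21 + 104)*72 = (2192/21)*72 = 52608/7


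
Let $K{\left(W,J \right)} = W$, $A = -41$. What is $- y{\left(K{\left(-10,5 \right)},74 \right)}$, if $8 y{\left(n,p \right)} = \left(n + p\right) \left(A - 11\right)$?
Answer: $416$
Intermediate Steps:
$y{\left(n,p \right)} = - \frac{13 n}{2} - \frac{13 p}{2}$ ($y{\left(n,p \right)} = \frac{\left(n + p\right) \left(-41 - 11\right)}{8} = \frac{\left(n + p\right) \left(-52\right)}{8} = \frac{- 52 n - 52 p}{8} = - \frac{13 n}{2} - \frac{13 p}{2}$)
$- y{\left(K{\left(-10,5 \right)},74 \right)} = - (\left(- \frac{13}{2}\right) \left(-10\right) - 481) = - (65 - 481) = \left(-1\right) \left(-416\right) = 416$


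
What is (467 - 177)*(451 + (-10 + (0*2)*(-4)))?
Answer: 127890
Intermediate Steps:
(467 - 177)*(451 + (-10 + (0*2)*(-4))) = 290*(451 + (-10 + 0*(-4))) = 290*(451 + (-10 + 0)) = 290*(451 - 10) = 290*441 = 127890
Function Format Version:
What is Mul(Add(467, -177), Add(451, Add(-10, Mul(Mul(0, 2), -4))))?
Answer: 127890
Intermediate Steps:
Mul(Add(467, -177), Add(451, Add(-10, Mul(Mul(0, 2), -4)))) = Mul(290, Add(451, Add(-10, Mul(0, -4)))) = Mul(290, Add(451, Add(-10, 0))) = Mul(290, Add(451, -10)) = Mul(290, 441) = 127890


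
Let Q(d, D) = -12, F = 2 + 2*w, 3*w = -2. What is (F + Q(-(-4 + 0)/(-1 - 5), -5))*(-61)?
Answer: 2074/3 ≈ 691.33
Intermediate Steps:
w = -⅔ (w = (⅓)*(-2) = -⅔ ≈ -0.66667)
F = ⅔ (F = 2 + 2*(-⅔) = 2 - 4/3 = ⅔ ≈ 0.66667)
(F + Q(-(-4 + 0)/(-1 - 5), -5))*(-61) = (⅔ - 12)*(-61) = -34/3*(-61) = 2074/3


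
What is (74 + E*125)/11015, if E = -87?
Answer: -10801/11015 ≈ -0.98057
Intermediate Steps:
(74 + E*125)/11015 = (74 - 87*125)/11015 = (74 - 10875)*(1/11015) = -10801*1/11015 = -10801/11015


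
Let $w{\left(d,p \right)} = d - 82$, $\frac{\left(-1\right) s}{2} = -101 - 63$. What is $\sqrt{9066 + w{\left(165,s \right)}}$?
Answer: $\sqrt{9149} \approx 95.65$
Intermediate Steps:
$s = 328$ ($s = - 2 \left(-101 - 63\right) = \left(-2\right) \left(-164\right) = 328$)
$w{\left(d,p \right)} = -82 + d$
$\sqrt{9066 + w{\left(165,s \right)}} = \sqrt{9066 + \left(-82 + 165\right)} = \sqrt{9066 + 83} = \sqrt{9149}$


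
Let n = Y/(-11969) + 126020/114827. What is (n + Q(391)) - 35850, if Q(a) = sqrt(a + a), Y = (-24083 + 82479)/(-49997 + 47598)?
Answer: -118197413632890338/3297100106837 + sqrt(782) ≈ -35821.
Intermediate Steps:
Y = -58396/2399 (Y = 58396/(-2399) = 58396*(-1/2399) = -58396/2399 ≈ -24.342)
Q(a) = sqrt(2)*sqrt(a) (Q(a) = sqrt(2*a) = sqrt(2)*sqrt(a))
n = 3625197216112/3297100106837 (n = -58396/2399/(-11969) + 126020/114827 = -58396/2399*(-1/11969) + 126020*(1/114827) = 58396/28713631 + 126020/114827 = 3625197216112/3297100106837 ≈ 1.0995)
(n + Q(391)) - 35850 = (3625197216112/3297100106837 + sqrt(2)*sqrt(391)) - 35850 = (3625197216112/3297100106837 + sqrt(782)) - 35850 = -118197413632890338/3297100106837 + sqrt(782)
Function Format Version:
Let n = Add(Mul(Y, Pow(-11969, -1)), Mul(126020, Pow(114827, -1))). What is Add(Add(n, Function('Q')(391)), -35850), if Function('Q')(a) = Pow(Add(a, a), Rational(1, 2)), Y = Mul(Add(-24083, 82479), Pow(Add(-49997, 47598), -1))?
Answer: Add(Rational(-118197413632890338, 3297100106837), Pow(782, Rational(1, 2))) ≈ -35821.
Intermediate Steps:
Y = Rational(-58396, 2399) (Y = Mul(58396, Pow(-2399, -1)) = Mul(58396, Rational(-1, 2399)) = Rational(-58396, 2399) ≈ -24.342)
Function('Q')(a) = Mul(Pow(2, Rational(1, 2)), Pow(a, Rational(1, 2))) (Function('Q')(a) = Pow(Mul(2, a), Rational(1, 2)) = Mul(Pow(2, Rational(1, 2)), Pow(a, Rational(1, 2))))
n = Rational(3625197216112, 3297100106837) (n = Add(Mul(Rational(-58396, 2399), Pow(-11969, -1)), Mul(126020, Pow(114827, -1))) = Add(Mul(Rational(-58396, 2399), Rational(-1, 11969)), Mul(126020, Rational(1, 114827))) = Add(Rational(58396, 28713631), Rational(126020, 114827)) = Rational(3625197216112, 3297100106837) ≈ 1.0995)
Add(Add(n, Function('Q')(391)), -35850) = Add(Add(Rational(3625197216112, 3297100106837), Mul(Pow(2, Rational(1, 2)), Pow(391, Rational(1, 2)))), -35850) = Add(Add(Rational(3625197216112, 3297100106837), Pow(782, Rational(1, 2))), -35850) = Add(Rational(-118197413632890338, 3297100106837), Pow(782, Rational(1, 2)))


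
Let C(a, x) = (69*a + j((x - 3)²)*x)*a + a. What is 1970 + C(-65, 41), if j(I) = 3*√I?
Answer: -10380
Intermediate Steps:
C(a, x) = a + a*(69*a + 3*x*√((-3 + x)²)) (C(a, x) = (69*a + (3*√((x - 3)²))*x)*a + a = (69*a + (3*√((-3 + x)²))*x)*a + a = (69*a + 3*x*√((-3 + x)²))*a + a = a*(69*a + 3*x*√((-3 + x)²)) + a = a + a*(69*a + 3*x*√((-3 + x)²)))
1970 + C(-65, 41) = 1970 - 65*(1 + 69*(-65) + 3*41*√((-3 + 41)²)) = 1970 - 65*(1 - 4485 + 3*41*√(38²)) = 1970 - 65*(1 - 4485 + 3*41*√1444) = 1970 - 65*(1 - 4485 + 3*41*38) = 1970 - 65*(1 - 4485 + 4674) = 1970 - 65*190 = 1970 - 12350 = -10380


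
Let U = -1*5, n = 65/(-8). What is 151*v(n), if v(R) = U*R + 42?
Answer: 99811/8 ≈ 12476.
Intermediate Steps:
n = -65/8 (n = 65*(-⅛) = -65/8 ≈ -8.1250)
U = -5
v(R) = 42 - 5*R (v(R) = -5*R + 42 = 42 - 5*R)
151*v(n) = 151*(42 - 5*(-65/8)) = 151*(42 + 325/8) = 151*(661/8) = 99811/8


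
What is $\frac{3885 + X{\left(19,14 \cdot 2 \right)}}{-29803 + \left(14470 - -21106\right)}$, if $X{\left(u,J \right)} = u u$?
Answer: $\frac{4246}{5773} \approx 0.73549$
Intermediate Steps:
$X{\left(u,J \right)} = u^{2}$
$\frac{3885 + X{\left(19,14 \cdot 2 \right)}}{-29803 + \left(14470 - -21106\right)} = \frac{3885 + 19^{2}}{-29803 + \left(14470 - -21106\right)} = \frac{3885 + 361}{-29803 + \left(14470 + 21106\right)} = \frac{4246}{-29803 + 35576} = \frac{4246}{5773}$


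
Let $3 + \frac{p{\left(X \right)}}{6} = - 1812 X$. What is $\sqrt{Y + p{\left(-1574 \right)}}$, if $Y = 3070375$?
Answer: $\sqrt{20182885} \approx 4492.5$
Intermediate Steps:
$p{\left(X \right)} = -18 - 10872 X$ ($p{\left(X \right)} = -18 + 6 \left(- 1812 X\right) = -18 - 10872 X$)
$\sqrt{Y + p{\left(-1574 \right)}} = \sqrt{3070375 - -17112510} = \sqrt{3070375 + \left(-18 + 17112528\right)} = \sqrt{3070375 + 17112510} = \sqrt{20182885}$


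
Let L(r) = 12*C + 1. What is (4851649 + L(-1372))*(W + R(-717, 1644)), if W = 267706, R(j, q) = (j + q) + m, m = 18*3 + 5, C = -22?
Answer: 1303528607112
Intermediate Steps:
m = 59 (m = 54 + 5 = 59)
L(r) = -263 (L(r) = 12*(-22) + 1 = -264 + 1 = -263)
R(j, q) = 59 + j + q (R(j, q) = (j + q) + 59 = 59 + j + q)
(4851649 + L(-1372))*(W + R(-717, 1644)) = (4851649 - 263)*(267706 + (59 - 717 + 1644)) = 4851386*(267706 + 986) = 4851386*268692 = 1303528607112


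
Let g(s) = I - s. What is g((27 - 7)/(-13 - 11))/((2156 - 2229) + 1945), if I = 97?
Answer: 587/11232 ≈ 0.052261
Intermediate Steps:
g(s) = 97 - s
g((27 - 7)/(-13 - 11))/((2156 - 2229) + 1945) = (97 - (27 - 7)/(-13 - 11))/((2156 - 2229) + 1945) = (97 - 20/(-24))/(-73 + 1945) = (97 - 20*(-1)/24)/1872 = (97 - 1*(-⅚))*(1/1872) = (97 + ⅚)*(1/1872) = (587/6)*(1/1872) = 587/11232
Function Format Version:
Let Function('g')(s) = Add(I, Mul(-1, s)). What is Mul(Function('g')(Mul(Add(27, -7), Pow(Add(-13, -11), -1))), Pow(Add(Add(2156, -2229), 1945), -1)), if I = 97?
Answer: Rational(587, 11232) ≈ 0.052261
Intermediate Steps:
Function('g')(s) = Add(97, Mul(-1, s))
Mul(Function('g')(Mul(Add(27, -7), Pow(Add(-13, -11), -1))), Pow(Add(Add(2156, -2229), 1945), -1)) = Mul(Add(97, Mul(-1, Mul(Add(27, -7), Pow(Add(-13, -11), -1)))), Pow(Add(Add(2156, -2229), 1945), -1)) = Mul(Add(97, Mul(-1, Mul(20, Pow(-24, -1)))), Pow(Add(-73, 1945), -1)) = Mul(Add(97, Mul(-1, Mul(20, Rational(-1, 24)))), Pow(1872, -1)) = Mul(Add(97, Mul(-1, Rational(-5, 6))), Rational(1, 1872)) = Mul(Add(97, Rational(5, 6)), Rational(1, 1872)) = Mul(Rational(587, 6), Rational(1, 1872)) = Rational(587, 11232)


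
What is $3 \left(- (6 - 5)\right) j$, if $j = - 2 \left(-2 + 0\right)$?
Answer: $-12$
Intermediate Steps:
$j = 4$ ($j = \left(-2\right) \left(-2\right) = 4$)
$3 \left(- (6 - 5)\right) j = 3 \left(- (6 - 5)\right) 4 = 3 \left(\left(-1\right) 1\right) 4 = 3 \left(-1\right) 4 = \left(-3\right) 4 = -12$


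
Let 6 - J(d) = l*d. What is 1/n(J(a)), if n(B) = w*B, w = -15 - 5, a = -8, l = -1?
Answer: 1/40 ≈ 0.025000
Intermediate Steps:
w = -20
J(d) = 6 + d (J(d) = 6 - (-1)*d = 6 + d)
n(B) = -20*B
1/n(J(a)) = 1/(-20*(6 - 8)) = 1/(-20*(-2)) = 1/40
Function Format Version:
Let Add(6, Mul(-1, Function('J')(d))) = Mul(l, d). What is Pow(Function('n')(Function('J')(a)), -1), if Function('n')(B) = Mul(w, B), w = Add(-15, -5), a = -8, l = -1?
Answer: Rational(1, 40) ≈ 0.025000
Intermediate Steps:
w = -20
Function('J')(d) = Add(6, d) (Function('J')(d) = Add(6, Mul(-1, Mul(-1, d))) = Add(6, d))
Function('n')(B) = Mul(-20, B)
Pow(Function('n')(Function('J')(a)), -1) = Pow(Mul(-20, Add(6, -8)), -1) = Pow(Mul(-20, -2), -1) = Pow(40, -1) = Rational(1, 40)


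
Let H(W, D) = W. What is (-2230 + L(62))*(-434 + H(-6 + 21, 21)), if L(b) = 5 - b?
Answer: 958253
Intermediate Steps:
(-2230 + L(62))*(-434 + H(-6 + 21, 21)) = (-2230 + (5 - 1*62))*(-434 + (-6 + 21)) = (-2230 + (5 - 62))*(-434 + 15) = (-2230 - 57)*(-419) = -2287*(-419) = 958253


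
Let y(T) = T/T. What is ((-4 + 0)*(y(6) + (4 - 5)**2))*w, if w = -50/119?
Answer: 400/119 ≈ 3.3613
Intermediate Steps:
y(T) = 1
w = -50/119 (w = -50*1/119 = -50/119 ≈ -0.42017)
((-4 + 0)*(y(6) + (4 - 5)**2))*w = ((-4 + 0)*(1 + (4 - 5)**2))*(-50/119) = -4*(1 + (-1)**2)*(-50/119) = -4*(1 + 1)*(-50/119) = -4*2*(-50/119) = -8*(-50/119) = 400/119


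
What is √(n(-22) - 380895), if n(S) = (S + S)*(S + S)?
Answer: I*√378959 ≈ 615.6*I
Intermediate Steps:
n(S) = 4*S² (n(S) = (2*S)*(2*S) = 4*S²)
√(n(-22) - 380895) = √(4*(-22)² - 380895) = √(4*484 - 380895) = √(1936 - 380895) = √(-378959) = I*√378959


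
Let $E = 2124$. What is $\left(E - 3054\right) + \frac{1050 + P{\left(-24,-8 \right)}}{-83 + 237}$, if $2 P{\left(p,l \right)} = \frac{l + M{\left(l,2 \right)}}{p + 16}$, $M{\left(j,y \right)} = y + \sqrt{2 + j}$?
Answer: $- \frac{1137357}{1232} - \frac{i \sqrt{6}}{2464} \approx -923.18 - 0.00099411 i$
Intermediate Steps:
$P{\left(p,l \right)} = \frac{2 + l + \sqrt{2 + l}}{2 \left(16 + p\right)}$ ($P{\left(p,l \right)} = \frac{\left(l + \left(2 + \sqrt{2 + l}\right)\right) \frac{1}{p + 16}}{2} = \frac{\left(2 + l + \sqrt{2 + l}\right) \frac{1}{16 + p}}{2} = \frac{\frac{1}{16 + p} \left(2 + l + \sqrt{2 + l}\right)}{2} = \frac{2 + l + \sqrt{2 + l}}{2 \left(16 + p\right)}$)
$\left(E - 3054\right) + \frac{1050 + P{\left(-24,-8 \right)}}{-83 + 237} = \left(2124 - 3054\right) + \frac{1050 + \frac{2 - 8 + \sqrt{2 - 8}}{2 \left(16 - 24\right)}}{-83 + 237} = -930 + \frac{1050 + \frac{2 - 8 + \sqrt{-6}}{2 \left(-8\right)}}{154} = -930 + \left(1050 + \frac{1}{2} \left(- \frac{1}{8}\right) \left(2 - 8 + i \sqrt{6}\right)\right) \frac{1}{154} = -930 + \left(1050 + \frac{1}{2} \left(- \frac{1}{8}\right) \left(-6 + i \sqrt{6}\right)\right) \frac{1}{154} = -930 + \left(1050 + \left(\frac{3}{8} - \frac{i \sqrt{6}}{16}\right)\right) \frac{1}{154} = -930 + \left(\frac{8403}{8} - \frac{i \sqrt{6}}{16}\right) \frac{1}{154} = -930 + \left(\frac{8403}{1232} - \frac{i \sqrt{6}}{2464}\right) = - \frac{1137357}{1232} - \frac{i \sqrt{6}}{2464}$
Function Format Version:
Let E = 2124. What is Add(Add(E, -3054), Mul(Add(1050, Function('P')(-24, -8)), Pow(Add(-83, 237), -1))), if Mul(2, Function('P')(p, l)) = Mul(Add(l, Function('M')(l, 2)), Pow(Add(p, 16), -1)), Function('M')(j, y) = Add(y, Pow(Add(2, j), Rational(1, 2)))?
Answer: Add(Rational(-1137357, 1232), Mul(Rational(-1, 2464), I, Pow(6, Rational(1, 2)))) ≈ Add(-923.18, Mul(-0.00099411, I))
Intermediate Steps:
Function('P')(p, l) = Mul(Rational(1, 2), Pow(Add(16, p), -1), Add(2, l, Pow(Add(2, l), Rational(1, 2)))) (Function('P')(p, l) = Mul(Rational(1, 2), Mul(Add(l, Add(2, Pow(Add(2, l), Rational(1, 2)))), Pow(Add(p, 16), -1))) = Mul(Rational(1, 2), Mul(Add(2, l, Pow(Add(2, l), Rational(1, 2))), Pow(Add(16, p), -1))) = Mul(Rational(1, 2), Mul(Pow(Add(16, p), -1), Add(2, l, Pow(Add(2, l), Rational(1, 2))))) = Mul(Rational(1, 2), Pow(Add(16, p), -1), Add(2, l, Pow(Add(2, l), Rational(1, 2)))))
Add(Add(E, -3054), Mul(Add(1050, Function('P')(-24, -8)), Pow(Add(-83, 237), -1))) = Add(Add(2124, -3054), Mul(Add(1050, Mul(Rational(1, 2), Pow(Add(16, -24), -1), Add(2, -8, Pow(Add(2, -8), Rational(1, 2))))), Pow(Add(-83, 237), -1))) = Add(-930, Mul(Add(1050, Mul(Rational(1, 2), Pow(-8, -1), Add(2, -8, Pow(-6, Rational(1, 2))))), Pow(154, -1))) = Add(-930, Mul(Add(1050, Mul(Rational(1, 2), Rational(-1, 8), Add(2, -8, Mul(I, Pow(6, Rational(1, 2)))))), Rational(1, 154))) = Add(-930, Mul(Add(1050, Mul(Rational(1, 2), Rational(-1, 8), Add(-6, Mul(I, Pow(6, Rational(1, 2)))))), Rational(1, 154))) = Add(-930, Mul(Add(1050, Add(Rational(3, 8), Mul(Rational(-1, 16), I, Pow(6, Rational(1, 2))))), Rational(1, 154))) = Add(-930, Mul(Add(Rational(8403, 8), Mul(Rational(-1, 16), I, Pow(6, Rational(1, 2)))), Rational(1, 154))) = Add(-930, Add(Rational(8403, 1232), Mul(Rational(-1, 2464), I, Pow(6, Rational(1, 2))))) = Add(Rational(-1137357, 1232), Mul(Rational(-1, 2464), I, Pow(6, Rational(1, 2))))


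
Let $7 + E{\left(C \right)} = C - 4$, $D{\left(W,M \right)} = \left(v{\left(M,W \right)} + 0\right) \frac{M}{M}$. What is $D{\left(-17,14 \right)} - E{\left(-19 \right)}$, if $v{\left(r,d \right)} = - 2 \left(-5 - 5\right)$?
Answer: $50$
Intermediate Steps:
$v{\left(r,d \right)} = 20$ ($v{\left(r,d \right)} = \left(-2\right) \left(-10\right) = 20$)
$D{\left(W,M \right)} = 20$ ($D{\left(W,M \right)} = \left(20 + 0\right) \frac{M}{M} = 20 \cdot 1 = 20$)
$E{\left(C \right)} = -11 + C$ ($E{\left(C \right)} = -7 + \left(C - 4\right) = -7 + \left(-4 + C\right) = -11 + C$)
$D{\left(-17,14 \right)} - E{\left(-19 \right)} = 20 - \left(-11 - 19\right) = 20 - -30 = 20 + 30 = 50$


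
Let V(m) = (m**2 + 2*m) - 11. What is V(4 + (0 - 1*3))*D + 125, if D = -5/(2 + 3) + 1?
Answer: 125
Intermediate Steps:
D = 0 (D = -5/5 + 1 = -5*1/5 + 1 = -1 + 1 = 0)
V(m) = -11 + m**2 + 2*m
V(4 + (0 - 1*3))*D + 125 = (-11 + (4 + (0 - 1*3))**2 + 2*(4 + (0 - 1*3)))*0 + 125 = (-11 + (4 + (0 - 3))**2 + 2*(4 + (0 - 3)))*0 + 125 = (-11 + (4 - 3)**2 + 2*(4 - 3))*0 + 125 = (-11 + 1**2 + 2*1)*0 + 125 = (-11 + 1 + 2)*0 + 125 = -8*0 + 125 = 0 + 125 = 125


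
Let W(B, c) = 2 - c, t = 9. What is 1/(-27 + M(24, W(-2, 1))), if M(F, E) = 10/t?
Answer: -9/233 ≈ -0.038627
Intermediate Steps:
M(F, E) = 10/9
1/(-27 + M(24, W(-2, 1))) = 1/(-27 + 10/9) = 1/(-233/9) = -9/233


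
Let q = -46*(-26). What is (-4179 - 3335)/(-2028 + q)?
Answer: 289/32 ≈ 9.0313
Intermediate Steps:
q = 1196
(-4179 - 3335)/(-2028 + q) = (-4179 - 3335)/(-2028 + 1196) = -7514/(-832) = -7514*(-1/832) = 289/32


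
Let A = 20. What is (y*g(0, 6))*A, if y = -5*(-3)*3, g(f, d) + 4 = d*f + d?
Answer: 1800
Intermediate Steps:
g(f, d) = -4 + d + d*f (g(f, d) = -4 + (d*f + d) = -4 + (d + d*f) = -4 + d + d*f)
y = 45 (y = 15*3 = 45)
(y*g(0, 6))*A = (45*(-4 + 6 + 6*0))*20 = (45*(-4 + 6 + 0))*20 = (45*2)*20 = 90*20 = 1800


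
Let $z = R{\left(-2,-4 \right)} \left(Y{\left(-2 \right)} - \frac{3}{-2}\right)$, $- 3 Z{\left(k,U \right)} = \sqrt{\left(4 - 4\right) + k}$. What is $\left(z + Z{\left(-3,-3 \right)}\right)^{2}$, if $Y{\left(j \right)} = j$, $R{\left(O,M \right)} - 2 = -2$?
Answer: $- \frac{1}{3} \approx -0.33333$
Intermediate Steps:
$R{\left(O,M \right)} = 0$ ($R{\left(O,M \right)} = 2 - 2 = 0$)
$Z{\left(k,U \right)} = - \frac{\sqrt{k}}{3}$ ($Z{\left(k,U \right)} = - \frac{\sqrt{\left(4 - 4\right) + k}}{3} = - \frac{\sqrt{0 + k}}{3} = - \frac{\sqrt{k}}{3}$)
$z = 0$ ($z = 0 \left(-2 - \frac{3}{-2}\right) = 0 \left(-2 - - \frac{3}{2}\right) = 0 \left(-2 + \frac{3}{2}\right) = 0 \left(- \frac{1}{2}\right) = 0$)
$\left(z + Z{\left(-3,-3 \right)}\right)^{2} = \left(0 - \frac{\sqrt{-3}}{3}\right)^{2} = \left(0 - \frac{i \sqrt{3}}{3}\right)^{2} = \left(- \frac{i \sqrt{3}}{3}\right)^{2} = - \frac{1}{3}$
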